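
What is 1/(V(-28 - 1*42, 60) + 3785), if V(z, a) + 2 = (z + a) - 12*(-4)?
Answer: 1/3821 ≈ 0.00026171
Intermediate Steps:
V(z, a) = 46 + a + z (V(z, a) = -2 + ((z + a) - 12*(-4)) = -2 + ((a + z) + 48) = -2 + (48 + a + z) = 46 + a + z)
1/(V(-28 - 1*42, 60) + 3785) = 1/((46 + 60 + (-28 - 1*42)) + 3785) = 1/((46 + 60 + (-28 - 42)) + 3785) = 1/((46 + 60 - 70) + 3785) = 1/(36 + 3785) = 1/3821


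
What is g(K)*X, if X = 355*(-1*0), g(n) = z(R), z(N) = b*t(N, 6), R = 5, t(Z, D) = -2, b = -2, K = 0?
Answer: 0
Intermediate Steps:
z(N) = 4 (z(N) = -2*(-2) = 4)
g(n) = 4
X = 0 (X = 355*0 = 0)
g(K)*X = 4*0 = 0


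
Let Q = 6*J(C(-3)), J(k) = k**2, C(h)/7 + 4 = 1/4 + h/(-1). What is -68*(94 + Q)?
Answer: -35275/2 ≈ -17638.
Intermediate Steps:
C(h) = -105/4 - 7*h (C(h) = -28 + 7*(1/4 + h/(-1)) = -28 + 7*(1*(1/4) + h*(-1)) = -28 + 7*(1/4 - h) = -28 + (7/4 - 7*h) = -105/4 - 7*h)
Q = 1323/8 (Q = 6*(-105/4 - 7*(-3))**2 = 6*(-105/4 + 21)**2 = 6*(-21/4)**2 = 6*(441/16) = 1323/8 ≈ 165.38)
-68*(94 + Q) = -68*(94 + 1323/8) = -68*2075/8 = -35275/2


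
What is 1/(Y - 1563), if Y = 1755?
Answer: 1/192 ≈ 0.0052083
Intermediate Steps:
1/(Y - 1563) = 1/(1755 - 1563) = 1/192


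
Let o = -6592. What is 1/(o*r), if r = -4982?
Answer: 1/32841344 ≈ 3.0449e-8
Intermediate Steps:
1/(o*r) = 1/(-6592*(-4982)) = -1/6592*(-1/4982) = 1/32841344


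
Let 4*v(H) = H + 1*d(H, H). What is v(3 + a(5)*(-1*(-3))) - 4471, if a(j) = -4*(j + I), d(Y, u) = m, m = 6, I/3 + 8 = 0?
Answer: -17647/4 ≈ -4411.8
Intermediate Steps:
I = -24 (I = -24 + 3*0 = -24 + 0 = -24)
d(Y, u) = 6
a(j) = 96 - 4*j (a(j) = -4*(j - 24) = -4*(-24 + j) = 96 - 4*j)
v(H) = 3/2 + H/4 (v(H) = (H + 1*6)/4 = (H + 6)/4 = (6 + H)/4 = 3/2 + H/4)
v(3 + a(5)*(-1*(-3))) - 4471 = (3/2 + (3 + (96 - 4*5)*(-1*(-3)))/4) - 4471 = (3/2 + (3 + (96 - 20)*3)/4) - 4471 = (3/2 + (3 + 76*3)/4) - 4471 = (3/2 + (3 + 228)/4) - 4471 = (3/2 + (¼)*231) - 4471 = (3/2 + 231/4) - 4471 = 237/4 - 4471 = -17647/4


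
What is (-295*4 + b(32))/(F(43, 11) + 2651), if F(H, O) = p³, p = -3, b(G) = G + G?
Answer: -279/656 ≈ -0.42530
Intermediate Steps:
b(G) = 2*G
F(H, O) = -27 (F(H, O) = (-3)³ = -27)
(-295*4 + b(32))/(F(43, 11) + 2651) = (-295*4 + 2*32)/(-27 + 2651) = (-1180 + 64)/2624 = -1116*1/2624 = -279/656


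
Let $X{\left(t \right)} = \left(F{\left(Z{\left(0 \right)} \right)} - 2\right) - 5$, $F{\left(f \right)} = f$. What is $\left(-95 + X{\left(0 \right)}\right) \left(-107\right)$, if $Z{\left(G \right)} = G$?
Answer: $10914$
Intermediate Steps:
$X{\left(t \right)} = -7$ ($X{\left(t \right)} = \left(0 - 2\right) - 5 = -2 - 5 = -7$)
$\left(-95 + X{\left(0 \right)}\right) \left(-107\right) = \left(-95 - 7\right) \left(-107\right) = \left(-102\right) \left(-107\right) = 10914$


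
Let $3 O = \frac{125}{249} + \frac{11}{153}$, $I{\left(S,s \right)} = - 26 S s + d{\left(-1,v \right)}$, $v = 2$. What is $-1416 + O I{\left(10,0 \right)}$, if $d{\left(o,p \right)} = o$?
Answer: $- \frac{53952640}{38097} \approx -1416.2$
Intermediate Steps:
$I{\left(S,s \right)} = -1 - 26 S s$ ($I{\left(S,s \right)} = - 26 S s - 1 = -1 - 26 S s$)
$O = \frac{7288}{38097}$ ($O = \frac{\frac{125}{249} + \frac{11}{153}}{3} = \frac{1}{3} \cdot \frac{7288}{12699} = \frac{7288}{38097} \approx 0.1913$)
$-1416 + O I{\left(10,0 \right)} = -1416 + \frac{7288 \left(-1 - 260 \cdot 0\right)}{38097} = -1416 + \frac{7288 \left(-1 + 0\right)}{38097} = -1416 + \frac{7288}{38097} \left(-1\right) = -1416 - \frac{7288}{38097} = - \frac{53952640}{38097}$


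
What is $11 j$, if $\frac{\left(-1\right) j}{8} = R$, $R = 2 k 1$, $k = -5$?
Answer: $880$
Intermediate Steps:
$R = -10$ ($R = 2 \left(-5\right) 1 = \left(-10\right) 1 = -10$)
$j = 80$ ($j = \left(-8\right) \left(-10\right) = 80$)
$11 j = 11 \cdot 80 = 880$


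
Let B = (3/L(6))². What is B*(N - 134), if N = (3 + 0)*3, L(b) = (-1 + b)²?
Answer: -9/5 ≈ -1.8000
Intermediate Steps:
B = 9/625 (B = (3/((-1 + 6)²))² = (3/(5²))² = (3/25)² = 9/625 ≈ 0.014400)
N = 9 (N = 3*3 = 9)
B*(N - 134) = 9*(9 - 134)/625 = (9/625)*(-125) = -9/5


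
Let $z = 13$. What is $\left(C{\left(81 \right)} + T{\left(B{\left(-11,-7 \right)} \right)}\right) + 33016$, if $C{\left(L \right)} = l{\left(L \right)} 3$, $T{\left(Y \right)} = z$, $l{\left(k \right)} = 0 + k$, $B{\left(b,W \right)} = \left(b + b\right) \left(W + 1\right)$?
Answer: $33272$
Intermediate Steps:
$B{\left(b,W \right)} = 2 b \left(1 + W\right)$
$l{\left(k \right)} = k$
$T{\left(Y \right)} = 13$
$C{\left(L \right)} = 3 L$ ($C{\left(L \right)} = L 3 = 3 L$)
$\left(C{\left(81 \right)} + T{\left(B{\left(-11,-7 \right)} \right)}\right) + 33016 = \left(3 \cdot 81 + 13\right) + 33016 = \left(243 + 13\right) + 33016 = 256 + 33016 = 33272$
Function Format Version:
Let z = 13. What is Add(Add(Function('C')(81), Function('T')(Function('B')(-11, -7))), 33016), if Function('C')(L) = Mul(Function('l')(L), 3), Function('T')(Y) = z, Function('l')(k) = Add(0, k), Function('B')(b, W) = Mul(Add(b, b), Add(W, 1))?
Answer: 33272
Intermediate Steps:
Function('B')(b, W) = Mul(2, b, Add(1, W)) (Function('B')(b, W) = Mul(Mul(2, b), Add(1, W)) = Mul(2, b, Add(1, W)))
Function('l')(k) = k
Function('T')(Y) = 13
Function('C')(L) = Mul(3, L) (Function('C')(L) = Mul(L, 3) = Mul(3, L))
Add(Add(Function('C')(81), Function('T')(Function('B')(-11, -7))), 33016) = Add(Add(Mul(3, 81), 13), 33016) = Add(Add(243, 13), 33016) = Add(256, 33016) = 33272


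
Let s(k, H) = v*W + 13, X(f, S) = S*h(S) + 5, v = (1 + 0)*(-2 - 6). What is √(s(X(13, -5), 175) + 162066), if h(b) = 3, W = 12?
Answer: √161983 ≈ 402.47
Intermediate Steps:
v = -8 (v = 1*(-8) = -8)
X(f, S) = 5 + 3*S (X(f, S) = S*3 + 5 = 3*S + 5 = 5 + 3*S)
s(k, H) = -83 (s(k, H) = -8*12 + 13 = -96 + 13 = -83)
√(s(X(13, -5), 175) + 162066) = √(-83 + 162066) = √161983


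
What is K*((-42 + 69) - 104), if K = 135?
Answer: -10395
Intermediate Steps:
K*((-42 + 69) - 104) = 135*((-42 + 69) - 104) = 135*(27 - 104) = 135*(-77) = -10395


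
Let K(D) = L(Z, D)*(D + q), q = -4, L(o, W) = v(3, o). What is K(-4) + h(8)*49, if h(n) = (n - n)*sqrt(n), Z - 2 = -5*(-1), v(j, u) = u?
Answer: -56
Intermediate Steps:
Z = 7 (Z = 2 - 5*(-1) = 2 + 5 = 7)
h(n) = 0 (h(n) = 0*sqrt(n) = 0)
L(o, W) = o
K(D) = -28 + 7*D (K(D) = 7*(D - 4) = 7*(-4 + D) = -28 + 7*D)
K(-4) + h(8)*49 = (-28 + 7*(-4)) + 0*49 = (-28 - 28) + 0 = -56 + 0 = -56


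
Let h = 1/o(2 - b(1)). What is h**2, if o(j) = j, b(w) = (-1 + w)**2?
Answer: 1/4 ≈ 0.25000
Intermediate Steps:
h = 1/2 (h = 1/(2 - (-1 + 1)**2) = 1/(2 - 1*0**2) = 1/(2 - 1*0) = 1/(2 + 0) = 1/2 ≈ 0.50000)
h**2 = (1/2)**2 = 1/4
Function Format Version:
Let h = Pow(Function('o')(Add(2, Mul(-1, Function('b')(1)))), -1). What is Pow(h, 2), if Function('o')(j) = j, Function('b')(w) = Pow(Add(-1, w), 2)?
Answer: Rational(1, 4) ≈ 0.25000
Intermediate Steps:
h = Rational(1, 2) (h = Pow(Add(2, Mul(-1, Pow(Add(-1, 1), 2))), -1) = Pow(Add(2, Mul(-1, Pow(0, 2))), -1) = Pow(Add(2, Mul(-1, 0)), -1) = Pow(Add(2, 0), -1) = Pow(2, -1) = Rational(1, 2) ≈ 0.50000)
Pow(h, 2) = Pow(Rational(1, 2), 2) = Rational(1, 4)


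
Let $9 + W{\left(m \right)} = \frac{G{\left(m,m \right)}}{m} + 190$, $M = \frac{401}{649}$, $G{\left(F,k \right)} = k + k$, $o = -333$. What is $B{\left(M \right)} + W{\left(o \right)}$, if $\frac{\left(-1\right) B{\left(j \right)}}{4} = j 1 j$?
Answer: $\frac{76436579}{421201} \approx 181.47$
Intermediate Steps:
$G{\left(F,k \right)} = 2 k$
$M = \frac{401}{649}$ ($M = 401 \cdot \frac{1}{649} = \frac{401}{649} \approx 0.61787$)
$B{\left(j \right)} = - 4 j^{2}$ ($B{\left(j \right)} = - 4 j 1 j = - 4 j j = - 4 j^{2}$)
$W{\left(m \right)} = 183$ ($W{\left(m \right)} = -9 + \left(\frac{2 m}{m} + 190\right) = -9 + \left(2 + 190\right) = -9 + 192 = 183$)
$B{\left(M \right)} + W{\left(o \right)} = - 4 \left(\frac{401}{649}\right)^{2} + 183 = \left(-4\right) \frac{160801}{421201} + 183 = - \frac{643204}{421201} + 183 = \frac{76436579}{421201}$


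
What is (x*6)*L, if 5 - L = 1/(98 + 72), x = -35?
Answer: -17829/17 ≈ -1048.8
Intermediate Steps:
L = 849/170 (L = 5 - 1/(98 + 72) = 5 - 1/170 = 849/170 ≈ 4.9941)
(x*6)*L = -35*6*(849/170) = -210*849/170 = -17829/17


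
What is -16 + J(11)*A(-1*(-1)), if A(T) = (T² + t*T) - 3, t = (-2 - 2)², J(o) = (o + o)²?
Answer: 6760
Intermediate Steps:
J(o) = 4*o² (J(o) = (2*o)² = 4*o²)
t = 16 (t = (-4)² = 16)
A(T) = -3 + T² + 16*T (A(T) = (T² + 16*T) - 3 = -3 + T² + 16*T)
-16 + J(11)*A(-1*(-1)) = -16 + (4*11²)*(-3 + (-1*(-1))² + 16*(-1*(-1))) = -16 + (4*121)*(-3 + 1² + 16*1) = -16 + 484*(-3 + 1 + 16) = -16 + 484*14 = -16 + 6776 = 6760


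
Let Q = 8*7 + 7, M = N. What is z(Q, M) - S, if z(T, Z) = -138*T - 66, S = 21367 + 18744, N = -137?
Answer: -48871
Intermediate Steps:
M = -137
S = 40111
Q = 63 (Q = 56 + 7 = 63)
z(T, Z) = -66 - 138*T
z(Q, M) - S = (-66 - 138*63) - 1*40111 = (-66 - 8694) - 40111 = -8760 - 40111 = -48871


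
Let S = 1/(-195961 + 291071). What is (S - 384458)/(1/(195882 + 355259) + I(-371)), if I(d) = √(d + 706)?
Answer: 20152911786682439/9678240913272044740 - 11107095955023946112899*√335/9678240913272044740 ≈ -21005.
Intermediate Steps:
I(d) = √(706 + d)
S = 1/95110 ≈ 1.0514e-5
(S - 384458)/(1/(195882 + 355259) + I(-371)) = (1/95110 - 384458)/(1/(195882 + 355259) + √(706 - 371)) = -36565800379/(95110*(1/551141 + √335))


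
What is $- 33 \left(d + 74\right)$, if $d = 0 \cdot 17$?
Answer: $-2442$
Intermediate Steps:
$d = 0$
$- 33 \left(d + 74\right) = - 33 \left(0 + 74\right) = \left(-33\right) 74 = -2442$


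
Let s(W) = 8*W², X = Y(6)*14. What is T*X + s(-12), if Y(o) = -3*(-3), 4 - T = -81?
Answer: 11862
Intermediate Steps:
T = 85 (T = 4 - 1*(-81) = 4 + 81 = 85)
Y(o) = 9
X = 126 (X = 9*14 = 126)
T*X + s(-12) = 85*126 + 8*(-12)² = 10710 + 8*144 = 10710 + 1152 = 11862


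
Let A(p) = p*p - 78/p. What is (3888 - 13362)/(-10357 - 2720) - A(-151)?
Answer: -15007686553/658209 ≈ -22801.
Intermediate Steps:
A(p) = p² - 78/p
(3888 - 13362)/(-10357 - 2720) - A(-151) = (3888 - 13362)/(-10357 - 2720) - (-78 + (-151)³)/(-151) = -9474/(-13077) - (-1)*(-78 - 3442951)/151 = -9474*(-1/13077) - (-1)*(-3443029)/151 = 3158/4359 - 1*3443029/151 = 3158/4359 - 3443029/151 = -15007686553/658209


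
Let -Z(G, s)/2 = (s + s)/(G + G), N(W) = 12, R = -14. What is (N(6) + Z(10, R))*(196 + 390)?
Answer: 43364/5 ≈ 8672.8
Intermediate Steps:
Z(G, s) = -2*s/G (Z(G, s) = -2*(s + s)/(G + G) = -2*2*s/(2*G) = -2*2*s*1/(2*G) = -2*s/G)
(N(6) + Z(10, R))*(196 + 390) = (12 - 2*(-14)/10)*(196 + 390) = (12 - 2*(-14)*⅒)*586 = (12 + 14/5)*586 = (74/5)*586 = 43364/5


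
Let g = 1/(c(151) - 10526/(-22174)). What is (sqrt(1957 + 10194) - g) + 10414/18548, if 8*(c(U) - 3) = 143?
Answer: 9037580327/17561552442 + sqrt(12151) ≈ 110.75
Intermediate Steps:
c(U) = 167/8 (c(U) = 3 + (1/8)*143 = 3 + 143/8 = 167/8)
g = 88696/1893633 (g = 1/(167/8 - 10526/(-22174)) = 1/(167/8 - 10526*(-1/22174)) = 1/(167/8 + 5263/11087) = 1/(1893633/88696) = 88696/1893633 ≈ 0.046839)
(sqrt(1957 + 10194) - g) + 10414/18548 = (sqrt(1957 + 10194) - 1*88696/1893633) + 10414/18548 = (sqrt(12151) - 88696/1893633) + 10414*(1/18548) = (-88696/1893633 + sqrt(12151)) + 5207/9274 = 9037580327/17561552442 + sqrt(12151)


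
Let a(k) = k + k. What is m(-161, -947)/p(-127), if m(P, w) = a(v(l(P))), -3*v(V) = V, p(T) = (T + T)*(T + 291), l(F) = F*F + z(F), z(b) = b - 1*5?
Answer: 8585/20828 ≈ 0.41219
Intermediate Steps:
z(b) = -5 + b (z(b) = b - 5 = -5 + b)
l(F) = -5 + F + F² (l(F) = F*F + (-5 + F) = F² + (-5 + F) = -5 + F + F²)
p(T) = 2*T*(291 + T) (p(T) = (2*T)*(291 + T) = 2*T*(291 + T))
v(V) = -V/3
a(k) = 2*k
m(P, w) = 10/3 - 2*P/3 - 2*P²/3 (m(P, w) = 2*(-(-5 + P + P²)/3) = 2*(5/3 - P/3 - P²/3) = 10/3 - 2*P/3 - 2*P²/3)
m(-161, -947)/p(-127) = (10/3 - ⅔*(-161) - ⅔*(-161)²)/((2*(-127)*(291 - 127))) = (10/3 + 322/3 - ⅔*25921)/((2*(-127)*164)) = (10/3 + 322/3 - 51842/3)/(-41656) = -17170*(-1/41656) = 8585/20828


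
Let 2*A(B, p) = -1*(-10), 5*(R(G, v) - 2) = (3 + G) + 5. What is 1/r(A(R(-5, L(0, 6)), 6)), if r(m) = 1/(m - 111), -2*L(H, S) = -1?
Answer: -106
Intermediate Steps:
L(H, S) = ½ (L(H, S) = -½*(-1) = ½)
R(G, v) = 18/5 + G/5 (R(G, v) = 2 + ((3 + G) + 5)/5 = 2 + (8 + G)/5 = 2 + (8/5 + G/5) = 18/5 + G/5)
A(B, p) = 5 (A(B, p) = (-1*(-10))/2 = (½)*10 = 5)
r(m) = 1/(-111 + m)
1/r(A(R(-5, L(0, 6)), 6)) = 1/(1/(-111 + 5)) = 1/(1/(-106)) = 1/(-1/106) = -106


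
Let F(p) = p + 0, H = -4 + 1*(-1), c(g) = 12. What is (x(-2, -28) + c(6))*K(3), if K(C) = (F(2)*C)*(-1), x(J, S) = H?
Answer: -42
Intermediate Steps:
H = -5 (H = -4 - 1 = -5)
F(p) = p
x(J, S) = -5
K(C) = -2*C (K(C) = (2*C)*(-1) = -2*C)
(x(-2, -28) + c(6))*K(3) = (-5 + 12)*(-2*3) = 7*(-6) = -42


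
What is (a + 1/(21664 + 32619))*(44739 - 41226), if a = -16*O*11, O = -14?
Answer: 469875388569/54283 ≈ 8.6560e+6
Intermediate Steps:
a = 2464 (a = -16*(-14)*11 = 224*11 = 2464)
(a + 1/(21664 + 32619))*(44739 - 41226) = (2464 + 1/(21664 + 32619))*(44739 - 41226) = (2464 + 1/54283)*3513 = (133753313/54283)*3513 = 469875388569/54283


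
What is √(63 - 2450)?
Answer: I*√2387 ≈ 48.857*I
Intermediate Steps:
√(63 - 2450) = √(-2387) = I*√2387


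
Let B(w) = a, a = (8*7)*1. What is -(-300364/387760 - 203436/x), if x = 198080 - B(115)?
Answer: 38953723/21617620 ≈ 1.8019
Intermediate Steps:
a = 56 (a = 56*1 = 56)
B(w) = 56
x = 198024 (x = 198080 - 1*56 = 198080 - 56 = 198024)
-(-300364/387760 - 203436/x) = -(-300364/387760 - 203436/198024) = -(-300364*1/387760 - 203436*1/198024) = -(-75091/96940 - 16953/16502) = -1*(-38953723/21617620) = 38953723/21617620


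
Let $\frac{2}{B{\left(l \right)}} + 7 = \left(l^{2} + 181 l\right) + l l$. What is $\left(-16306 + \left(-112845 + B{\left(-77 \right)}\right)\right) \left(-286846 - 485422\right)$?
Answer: $\frac{14861138596056}{149} \approx 9.9739 \cdot 10^{10}$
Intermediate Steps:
$B{\left(l \right)} = \frac{2}{-7 + 2 l^{2} + 181 l}$ ($B{\left(l \right)} = \frac{2}{-7 + \left(\left(l^{2} + 181 l\right) + l l\right)} = \frac{2}{-7 + \left(\left(l^{2} + 181 l\right) + l^{2}\right)} = \frac{2}{-7 + \left(2 l^{2} + 181 l\right)} = \frac{2}{-7 + 2 l^{2} + 181 l}$)
$\left(-16306 + \left(-112845 + B{\left(-77 \right)}\right)\right) \left(-286846 - 485422\right) = \left(-16306 - \left(112845 - \frac{2}{-7 + 2 \left(-77\right)^{2} + 181 \left(-77\right)}\right)\right) \left(-286846 - 485422\right) = \left(-16306 - \left(112845 - \frac{2}{-7 + 2 \cdot 5929 - 13937}\right)\right) \left(-772268\right) = \left(-16306 - \left(112845 - \frac{2}{-7 + 11858 - 13937}\right)\right) \left(-772268\right) = \left(-16306 - \left(112845 - \frac{2}{-2086}\right)\right) \left(-772268\right) = \left(-16306 + \left(-112845 + 2 \left(- \frac{1}{2086}\right)\right)\right) \left(-772268\right) = \left(-16306 - \frac{117697336}{1043}\right) \left(-772268\right) = \left(- \frac{134704494}{1043}\right) \left(-772268\right) = \frac{14861138596056}{149}$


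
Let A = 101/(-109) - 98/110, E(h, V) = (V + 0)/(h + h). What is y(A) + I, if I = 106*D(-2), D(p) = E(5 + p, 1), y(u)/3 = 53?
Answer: 530/3 ≈ 176.67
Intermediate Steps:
E(h, V) = V/(2*h) (E(h, V) = V/((2*h)) = V*(1/(2*h)) = V/(2*h))
A = -10896/5995 (A = 101*(-1/109) - 98*1/110 = -101/109 - 49/55 = -10896/5995 ≈ -1.8175)
y(u) = 159 (y(u) = 3*53 = 159)
D(p) = 1/(2*(5 + p)) (D(p) = (½)*1/(5 + p) = 1/(2*(5 + p)))
I = 53/3 (I = 106*(1/(2*(5 - 2))) = 106*((½)/3) = 106*((½)*(⅓)) = 106*(⅙) = 53/3 ≈ 17.667)
y(A) + I = 159 + 53/3 = 530/3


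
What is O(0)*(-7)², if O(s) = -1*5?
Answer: -245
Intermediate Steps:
O(s) = -5
O(0)*(-7)² = -5*(-7)² = -5*49 = -245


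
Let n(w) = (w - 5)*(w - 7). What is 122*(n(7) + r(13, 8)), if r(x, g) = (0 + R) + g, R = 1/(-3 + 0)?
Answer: 2806/3 ≈ 935.33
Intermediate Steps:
R = -1/3 (R = 1/(-3) = -1/3 ≈ -0.33333)
r(x, g) = -1/3 + g (r(x, g) = (0 - 1/3) + g = -1/3 + g)
n(w) = (-7 + w)*(-5 + w) (n(w) = (-5 + w)*(-7 + w) = (-7 + w)*(-5 + w))
122*(n(7) + r(13, 8)) = 122*((35 + 7**2 - 12*7) + (-1/3 + 8)) = 122*((35 + 49 - 84) + 23/3) = 122*(0 + 23/3) = 122*(23/3) = 2806/3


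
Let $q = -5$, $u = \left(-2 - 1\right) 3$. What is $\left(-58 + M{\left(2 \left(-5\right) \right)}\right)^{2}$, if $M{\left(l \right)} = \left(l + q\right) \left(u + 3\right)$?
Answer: $1024$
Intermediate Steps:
$u = -9$ ($u = \left(-3\right) 3 = -9$)
$M{\left(l \right)} = 30 - 6 l$ ($M{\left(l \right)} = \left(l - 5\right) \left(-9 + 3\right) = \left(-5 + l\right) \left(-6\right) = 30 - 6 l$)
$\left(-58 + M{\left(2 \left(-5\right) \right)}\right)^{2} = \left(-58 - \left(-30 + 6 \cdot 2 \left(-5\right)\right)\right)^{2} = \left(-58 + \left(30 - -60\right)\right)^{2} = \left(-58 + \left(30 + 60\right)\right)^{2} = \left(-58 + 90\right)^{2} = 32^{2} = 1024$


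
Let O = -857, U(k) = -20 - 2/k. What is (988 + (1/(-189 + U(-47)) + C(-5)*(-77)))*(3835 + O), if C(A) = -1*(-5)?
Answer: 17635763648/9821 ≈ 1.7957e+6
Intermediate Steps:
C(A) = 5
(988 + (1/(-189 + U(-47)) + C(-5)*(-77)))*(3835 + O) = (988 + (1/(-189 + (-20 - 2/(-47))) + 5*(-77)))*(3835 - 857) = (988 + (1/(-189 + (-20 - 2*(-1/47))) - 385))*2978 = (988 + (1/(-189 + (-20 + 2/47)) - 385))*2978 = (988 + (1/(-189 - 938/47) - 385))*2978 = (988 + (1/(-9821/47) - 385))*2978 = (988 + (-47/9821 - 385))*2978 = (988 - 3781132/9821)*2978 = (5922016/9821)*2978 = 17635763648/9821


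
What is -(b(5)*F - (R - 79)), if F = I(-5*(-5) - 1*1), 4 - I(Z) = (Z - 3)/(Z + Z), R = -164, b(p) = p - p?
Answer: -243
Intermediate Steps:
b(p) = 0
I(Z) = 4 - (-3 + Z)/(2*Z) (I(Z) = 4 - (Z - 3)/(Z + Z) = 4 - (-3 + Z)/(2*Z))
F = 57/16 (F = (3 + 7*(-5*(-5) - 1*1))/(2*(-5*(-5) - 1*1)) = (3 + 7*(25 - 1))/(2*(25 - 1)) = (1/2)*(3 + 7*24)/24 = (1/2)*(1/24)*(3 + 168) = (1/2)*(1/24)*171 = 57/16 ≈ 3.5625)
-(b(5)*F - (R - 79)) = -(0*(57/16) - (-164 - 79)) = -(0 - 1*(-243)) = -(0 + 243) = -1*243 = -243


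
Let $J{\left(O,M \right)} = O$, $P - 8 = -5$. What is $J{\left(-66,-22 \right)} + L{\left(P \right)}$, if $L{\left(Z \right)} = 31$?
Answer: $-35$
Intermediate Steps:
$P = 3$ ($P = 8 - 5 = 3$)
$J{\left(-66,-22 \right)} + L{\left(P \right)} = -66 + 31 = -35$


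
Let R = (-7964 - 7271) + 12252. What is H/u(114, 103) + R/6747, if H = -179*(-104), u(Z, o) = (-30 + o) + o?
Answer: 15634643/148434 ≈ 105.33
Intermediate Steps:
u(Z, o) = -30 + 2*o
H = 18616
R = -2983 (R = -15235 + 12252 = -2983)
H/u(114, 103) + R/6747 = 18616/(-30 + 2*103) - 2983/6747 = 18616/(-30 + 206) - 2983*1/6747 = 18616/176 - 2983/6747 = 18616*(1/176) - 2983/6747 = 2327/22 - 2983/6747 = 15634643/148434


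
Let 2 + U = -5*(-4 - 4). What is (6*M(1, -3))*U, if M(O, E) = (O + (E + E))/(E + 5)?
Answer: -570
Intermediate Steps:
M(O, E) = (O + 2*E)/(5 + E)
U = 38 (U = -2 - 5*(-4 - 4) = -2 - 5*(-8) = -2 + 40 = 38)
(6*M(1, -3))*U = (6*((1 + 2*(-3))/(5 - 3)))*38 = (6*((1 - 6)/2))*38 = (6*((½)*(-5)))*38 = (6*(-5/2))*38 = -15*38 = -570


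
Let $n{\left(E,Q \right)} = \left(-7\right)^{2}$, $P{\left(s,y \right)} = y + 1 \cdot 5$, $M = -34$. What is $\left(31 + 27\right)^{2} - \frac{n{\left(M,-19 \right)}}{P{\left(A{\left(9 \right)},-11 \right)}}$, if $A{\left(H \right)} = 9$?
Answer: $\frac{20233}{6} \approx 3372.2$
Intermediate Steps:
$P{\left(s,y \right)} = 5 + y$ ($P{\left(s,y \right)} = y + 5 = 5 + y$)
$n{\left(E,Q \right)} = 49$
$\left(31 + 27\right)^{2} - \frac{n{\left(M,-19 \right)}}{P{\left(A{\left(9 \right)},-11 \right)}} = \left(31 + 27\right)^{2} - \frac{49}{5 - 11} = 58^{2} - \frac{49}{-6} = 3364 - 49 \left(- \frac{1}{6}\right) = 3364 - - \frac{49}{6} = 3364 + \frac{49}{6} = \frac{20233}{6}$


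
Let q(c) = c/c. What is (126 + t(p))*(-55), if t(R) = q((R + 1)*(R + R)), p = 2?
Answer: -6985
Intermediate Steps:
q(c) = 1
t(R) = 1
(126 + t(p))*(-55) = (126 + 1)*(-55) = 127*(-55) = -6985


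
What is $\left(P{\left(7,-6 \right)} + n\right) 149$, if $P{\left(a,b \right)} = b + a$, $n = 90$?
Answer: $13559$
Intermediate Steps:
$P{\left(a,b \right)} = a + b$
$\left(P{\left(7,-6 \right)} + n\right) 149 = \left(\left(7 - 6\right) + 90\right) 149 = \left(1 + 90\right) 149 = 91 \cdot 149 = 13559$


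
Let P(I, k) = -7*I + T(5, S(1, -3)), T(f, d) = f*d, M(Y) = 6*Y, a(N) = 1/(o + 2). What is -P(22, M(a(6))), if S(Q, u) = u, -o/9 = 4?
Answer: 169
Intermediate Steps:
o = -36 (o = -9*4 = -36)
a(N) = -1/34 (a(N) = 1/(-36 + 2) = 1/(-34) = -1/34)
T(f, d) = d*f
P(I, k) = -15 - 7*I (P(I, k) = -7*I - 3*5 = -7*I - 15 = -15 - 7*I)
-P(22, M(a(6))) = -(-15 - 7*22) = -(-15 - 154) = -1*(-169) = 169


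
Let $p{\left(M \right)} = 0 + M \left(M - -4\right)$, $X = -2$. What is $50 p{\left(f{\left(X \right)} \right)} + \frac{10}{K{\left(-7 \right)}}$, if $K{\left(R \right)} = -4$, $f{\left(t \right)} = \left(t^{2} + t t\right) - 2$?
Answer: $\frac{5995}{2} \approx 2997.5$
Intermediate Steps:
$f{\left(t \right)} = -2 + 2 t^{2}$ ($f{\left(t \right)} = \left(t^{2} + t^{2}\right) - 2 = 2 t^{2} - 2 = -2 + 2 t^{2}$)
$p{\left(M \right)} = M \left(4 + M\right)$ ($p{\left(M \right)} = 0 + M \left(M + 4\right) = 0 + M \left(4 + M\right) = M \left(4 + M\right)$)
$50 p{\left(f{\left(X \right)} \right)} + \frac{10}{K{\left(-7 \right)}} = 50 \left(-2 + 2 \left(-2\right)^{2}\right) \left(4 - \left(2 - 2 \left(-2\right)^{2}\right)\right) + \frac{10}{-4} = 50 \left(-2 + 2 \cdot 4\right) \left(4 + \left(-2 + 2 \cdot 4\right)\right) + 10 \left(- \frac{1}{4}\right) = 50 \left(-2 + 8\right) \left(4 + \left(-2 + 8\right)\right) - \frac{5}{2} = 50 \cdot 6 \left(4 + 6\right) - \frac{5}{2} = 50 \cdot 6 \cdot 10 - \frac{5}{2} = 50 \cdot 60 - \frac{5}{2} = 3000 - \frac{5}{2} = \frac{5995}{2}$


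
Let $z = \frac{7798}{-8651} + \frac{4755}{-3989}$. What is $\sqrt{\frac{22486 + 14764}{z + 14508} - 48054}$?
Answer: $\frac{4 i \sqrt{30102099911157864776092846}}{100116398897} \approx 219.21 i$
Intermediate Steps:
$z = - \frac{72241727}{34508839}$ ($z = 7798 \left(- \frac{1}{8651}\right) + 4755 \left(- \frac{1}{3989}\right) = - \frac{7798}{8651} - \frac{4755}{3989} = - \frac{72241727}{34508839} \approx -2.0934$)
$\sqrt{\frac{22486 + 14764}{z + 14508} - 48054} = \sqrt{\frac{22486 + 14764}{- \frac{72241727}{34508839} + 14508} - 48054} = \sqrt{\frac{37250}{\frac{500581994485}{34508839}} - 48054} = \sqrt{37250 \cdot \frac{34508839}{500581994485} - 48054} = \sqrt{\frac{257090850550}{100116398897} - 48054} = \sqrt{- \frac{4810736341745888}{100116398897}} = \frac{4 i \sqrt{30102099911157864776092846}}{100116398897}$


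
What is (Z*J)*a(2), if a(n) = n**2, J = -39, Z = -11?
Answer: 1716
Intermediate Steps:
(Z*J)*a(2) = -11*(-39)*2**2 = 429*4 = 1716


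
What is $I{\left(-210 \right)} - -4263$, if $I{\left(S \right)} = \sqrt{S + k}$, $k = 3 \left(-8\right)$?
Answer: $4263 + 3 i \sqrt{26} \approx 4263.0 + 15.297 i$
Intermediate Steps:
$k = -24$
$I{\left(S \right)} = \sqrt{-24 + S}$ ($I{\left(S \right)} = \sqrt{S - 24} = \sqrt{-24 + S}$)
$I{\left(-210 \right)} - -4263 = \sqrt{-24 - 210} - -4263 = \sqrt{-234} + 4263 = 3 i \sqrt{26} + 4263 = 4263 + 3 i \sqrt{26}$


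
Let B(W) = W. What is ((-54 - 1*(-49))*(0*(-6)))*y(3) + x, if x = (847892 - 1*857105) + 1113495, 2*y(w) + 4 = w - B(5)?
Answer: 1104282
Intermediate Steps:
y(w) = -9/2 + w/2 (y(w) = -2 + (w - 1*5)/2 = -2 + (w - 5)/2 = -2 + (-5 + w)/2 = -2 + (-5/2 + w/2) = -9/2 + w/2)
x = 1104282 (x = (847892 - 857105) + 1113495 = -9213 + 1113495 = 1104282)
((-54 - 1*(-49))*(0*(-6)))*y(3) + x = ((-54 - 1*(-49))*(0*(-6)))*(-9/2 + (½)*3) + 1104282 = ((-54 + 49)*0)*(-9/2 + 3/2) + 1104282 = -5*0*(-3) + 1104282 = 0*(-3) + 1104282 = 0 + 1104282 = 1104282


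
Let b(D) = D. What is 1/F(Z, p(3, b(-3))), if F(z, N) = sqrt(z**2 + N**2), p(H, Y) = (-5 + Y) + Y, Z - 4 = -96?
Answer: sqrt(8585)/8585 ≈ 0.010793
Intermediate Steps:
Z = -92 (Z = 4 - 96 = -92)
p(H, Y) = -5 + 2*Y
F(z, N) = sqrt(N**2 + z**2)
1/F(Z, p(3, b(-3))) = 1/(sqrt((-5 + 2*(-3))**2 + (-92)**2)) = 1/(sqrt((-5 - 6)**2 + 8464)) = 1/(sqrt((-11)**2 + 8464)) = 1/(sqrt(121 + 8464)) = 1/(sqrt(8585)) = sqrt(8585)/8585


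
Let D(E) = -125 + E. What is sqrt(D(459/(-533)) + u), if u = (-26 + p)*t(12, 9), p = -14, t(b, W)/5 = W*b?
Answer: 2*I*sqrt(1543019543)/533 ≈ 147.4*I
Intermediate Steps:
t(b, W) = 5*W*b (t(b, W) = 5*(W*b) = 5*W*b)
u = -21600 (u = (-26 - 14)*(5*9*12) = -40*540 = -21600)
sqrt(D(459/(-533)) + u) = sqrt((-125 + 459/(-533)) - 21600) = sqrt((-125 + 459*(-1/533)) - 21600) = sqrt((-125 - 459/533) - 21600) = sqrt(-67084/533 - 21600) = sqrt(-11579884/533) = 2*I*sqrt(1543019543)/533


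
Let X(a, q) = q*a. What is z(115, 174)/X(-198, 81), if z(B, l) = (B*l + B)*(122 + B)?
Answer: -1589875/5346 ≈ -297.40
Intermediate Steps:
X(a, q) = a*q
z(B, l) = (122 + B)*(B + B*l) (z(B, l) = (B + B*l)*(122 + B) = (122 + B)*(B + B*l))
z(115, 174)/X(-198, 81) = (115*(122 + 115 + 122*174 + 115*174))/((-198*81)) = (115*(122 + 115 + 21228 + 20010))/(-16038) = (115*41475)*(-1/16038) = 4769625*(-1/16038) = -1589875/5346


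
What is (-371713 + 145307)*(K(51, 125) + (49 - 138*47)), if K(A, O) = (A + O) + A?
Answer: 1405981260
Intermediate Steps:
K(A, O) = O + 2*A
(-371713 + 145307)*(K(51, 125) + (49 - 138*47)) = (-371713 + 145307)*((125 + 2*51) + (49 - 138*47)) = -226406*((125 + 102) + (49 - 6486)) = -226406*(227 - 6437) = -226406*(-6210) = 1405981260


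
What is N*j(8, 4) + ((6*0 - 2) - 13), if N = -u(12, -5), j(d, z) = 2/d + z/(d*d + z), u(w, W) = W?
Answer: -915/68 ≈ -13.456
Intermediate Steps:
j(d, z) = 2/d + z/(z + d²) (j(d, z) = 2/d + z/(d² + z) = 2/d + z/(z + d²))
N = 5 (N = -1*(-5) = 5)
N*j(8, 4) + ((6*0 - 2) - 13) = 5*((2*4 + 2*8² + 8*4)/(8*(4 + 8²))) + ((6*0 - 2) - 13) = 5*((8 + 2*64 + 32)/(8*(4 + 64))) + ((0 - 2) - 13) = 5*((⅛)*(8 + 128 + 32)/68) + (-2 - 13) = 5*((⅛)*(1/68)*168) - 15 = 5*(21/68) - 15 = 105/68 - 15 = -915/68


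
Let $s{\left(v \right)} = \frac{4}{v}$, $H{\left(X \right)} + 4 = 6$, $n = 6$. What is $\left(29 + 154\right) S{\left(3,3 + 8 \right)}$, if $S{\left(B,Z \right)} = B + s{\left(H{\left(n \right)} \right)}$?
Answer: $915$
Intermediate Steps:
$H{\left(X \right)} = 2$ ($H{\left(X \right)} = -4 + 6 = 2$)
$S{\left(B,Z \right)} = 2 + B$ ($S{\left(B,Z \right)} = B + \frac{4}{2} = B + 4 \cdot \frac{1}{2} = B + 2 = 2 + B$)
$\left(29 + 154\right) S{\left(3,3 + 8 \right)} = \left(29 + 154\right) \left(2 + 3\right) = 183 \cdot 5 = 915$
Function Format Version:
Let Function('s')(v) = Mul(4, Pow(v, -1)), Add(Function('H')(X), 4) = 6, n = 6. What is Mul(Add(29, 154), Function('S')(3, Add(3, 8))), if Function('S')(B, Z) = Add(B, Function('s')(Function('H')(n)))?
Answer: 915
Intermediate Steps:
Function('H')(X) = 2 (Function('H')(X) = Add(-4, 6) = 2)
Function('S')(B, Z) = Add(2, B) (Function('S')(B, Z) = Add(B, Mul(4, Pow(2, -1))) = Add(B, Mul(4, Rational(1, 2))) = Add(B, 2) = Add(2, B))
Mul(Add(29, 154), Function('S')(3, Add(3, 8))) = Mul(Add(29, 154), Add(2, 3)) = Mul(183, 5) = 915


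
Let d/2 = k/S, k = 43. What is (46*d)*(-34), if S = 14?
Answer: -67252/7 ≈ -9607.4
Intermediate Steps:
d = 43/7 (d = 2*(43/14) = 43/7 ≈ 6.1429)
(46*d)*(-34) = (46*(43/7))*(-34) = (1978/7)*(-34) = -67252/7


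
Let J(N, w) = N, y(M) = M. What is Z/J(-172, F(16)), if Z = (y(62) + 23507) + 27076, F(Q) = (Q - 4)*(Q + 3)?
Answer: -50645/172 ≈ -294.45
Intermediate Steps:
F(Q) = (-4 + Q)*(3 + Q)
Z = 50645 (Z = (62 + 23507) + 27076 = 23569 + 27076 = 50645)
Z/J(-172, F(16)) = 50645/(-172) = 50645*(-1/172) = -50645/172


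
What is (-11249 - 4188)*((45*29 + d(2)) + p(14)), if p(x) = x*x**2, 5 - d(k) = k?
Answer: -62550724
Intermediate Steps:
d(k) = 5 - k
p(x) = x**3
(-11249 - 4188)*((45*29 + d(2)) + p(14)) = (-11249 - 4188)*((45*29 + (5 - 1*2)) + 14**3) = -15437*((1305 + (5 - 2)) + 2744) = -15437*((1305 + 3) + 2744) = -15437*(1308 + 2744) = -15437*4052 = -62550724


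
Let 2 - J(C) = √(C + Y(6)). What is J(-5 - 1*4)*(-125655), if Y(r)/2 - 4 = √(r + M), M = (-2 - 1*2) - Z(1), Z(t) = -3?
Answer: -251310 + 125655*√(-1 + 2*√5) ≈ -17169.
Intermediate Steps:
M = -1 (M = (-2 - 1*2) - 1*(-3) = (-2 - 2) + 3 = -4 + 3 = -1)
Y(r) = 8 + 2*√(-1 + r) (Y(r) = 8 + 2*√(r - 1) = 8 + 2*√(-1 + r))
J(C) = 2 - √(8 + C + 2*√5) (J(C) = 2 - √(C + (8 + 2*√(-1 + 6))) = 2 - √(C + (8 + 2*√5)) = 2 - √(8 + C + 2*√5))
J(-5 - 1*4)*(-125655) = (2 - √(8 + (-5 - 1*4) + 2*√5))*(-125655) = (2 - √(8 + (-5 - 4) + 2*√5))*(-125655) = (2 - √(8 - 9 + 2*√5))*(-125655) = (2 - √(-1 + 2*√5))*(-125655) = -251310 + 125655*√(-1 + 2*√5)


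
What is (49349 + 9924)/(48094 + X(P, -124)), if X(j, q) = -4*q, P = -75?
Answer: 59273/48590 ≈ 1.2199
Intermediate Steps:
(49349 + 9924)/(48094 + X(P, -124)) = (49349 + 9924)/(48094 - 4*(-124)) = 59273/(48094 + 496) = 59273/48590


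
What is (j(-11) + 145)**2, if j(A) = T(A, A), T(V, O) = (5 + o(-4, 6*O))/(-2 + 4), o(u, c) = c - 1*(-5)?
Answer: 13689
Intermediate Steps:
o(u, c) = 5 + c (o(u, c) = c + 5 = 5 + c)
T(V, O) = 5 + 3*O (T(V, O) = (5 + (5 + 6*O))/(-2 + 4) = (10 + 6*O)/2 = (10 + 6*O)*(1/2) = 5 + 3*O)
j(A) = 5 + 3*A
(j(-11) + 145)**2 = ((5 + 3*(-11)) + 145)**2 = ((5 - 33) + 145)**2 = (-28 + 145)**2 = 117**2 = 13689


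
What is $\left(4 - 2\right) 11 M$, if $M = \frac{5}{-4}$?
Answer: $- \frac{55}{2} \approx -27.5$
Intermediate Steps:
$M = - \frac{5}{4}$ ($M = 5 \left(- \frac{1}{4}\right) = - \frac{5}{4} \approx -1.25$)
$\left(4 - 2\right) 11 M = \left(4 - 2\right) 11 \left(- \frac{5}{4}\right) = 2 \cdot 11 \left(- \frac{5}{4}\right) = 22 \left(- \frac{5}{4}\right) = - \frac{55}{2}$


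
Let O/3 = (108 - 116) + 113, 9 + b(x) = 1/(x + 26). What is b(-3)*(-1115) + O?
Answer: 236935/23 ≈ 10302.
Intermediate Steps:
b(x) = -9 + 1/(26 + x) (b(x) = -9 + 1/(x + 26) = -9 + 1/(26 + x))
O = 315 (O = 3*((108 - 116) + 113) = 3*(-8 + 113) = 3*105 = 315)
b(-3)*(-1115) + O = ((-233 - 9*(-3))/(26 - 3))*(-1115) + 315 = ((-233 + 27)/23)*(-1115) + 315 = ((1/23)*(-206))*(-1115) + 315 = -206/23*(-1115) + 315 = 229690/23 + 315 = 236935/23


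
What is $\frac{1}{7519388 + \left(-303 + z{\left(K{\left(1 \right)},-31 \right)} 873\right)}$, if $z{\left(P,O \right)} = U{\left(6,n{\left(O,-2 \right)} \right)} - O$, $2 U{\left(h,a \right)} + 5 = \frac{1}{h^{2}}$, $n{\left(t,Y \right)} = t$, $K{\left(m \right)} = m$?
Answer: $\frac{8}{60351821} \approx 1.3256 \cdot 10^{-7}$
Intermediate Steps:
$U{\left(h,a \right)} = - \frac{5}{2} + \frac{1}{2 h^{2}}$
$z{\left(P,O \right)} = - \frac{179}{72} - O$ ($z{\left(P,O \right)} = \left(- \frac{5}{2} + \frac{1}{2 \cdot 36}\right) - O = \left(- \frac{5}{2} + \frac{1}{2} \cdot \frac{1}{36}\right) - O = \left(- \frac{5}{2} + \frac{1}{72}\right) - O = - \frac{179}{72} - O$)
$\frac{1}{7519388 + \left(-303 + z{\left(K{\left(1 \right)},-31 \right)} 873\right)} = \frac{1}{7519388 - \left(303 - \left(- \frac{179}{72} - -31\right) 873\right)} = \frac{1}{7519388 - \left(303 - \left(- \frac{179}{72} + 31\right) 873\right)} = \frac{1}{7519388 + \left(-303 + \frac{2053}{72} \cdot 873\right)} = \frac{1}{7519388 + \left(-303 + \frac{199141}{8}\right)} = \frac{1}{7519388 + \frac{196717}{8}} = \frac{1}{\frac{60351821}{8}} = \frac{8}{60351821}$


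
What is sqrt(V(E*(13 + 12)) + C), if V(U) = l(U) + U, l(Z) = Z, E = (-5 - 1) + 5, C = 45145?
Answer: sqrt(45095) ≈ 212.36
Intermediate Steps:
E = -1 (E = -6 + 5 = -1)
V(U) = 2*U (V(U) = U + U = 2*U)
sqrt(V(E*(13 + 12)) + C) = sqrt(2*(-(13 + 12)) + 45145) = sqrt(2*(-1*25) + 45145) = sqrt(2*(-25) + 45145) = sqrt(-50 + 45145) = sqrt(45095)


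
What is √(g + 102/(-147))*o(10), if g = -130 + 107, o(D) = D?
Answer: 30*I*√129/7 ≈ 48.676*I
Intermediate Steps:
g = -23
√(g + 102/(-147))*o(10) = √(-23 + 102/(-147))*10 = √(-23 + 102*(-1/147))*10 = √(-23 - 34/49)*10 = √(-1161/49)*10 = (3*I*√129/7)*10 = 30*I*√129/7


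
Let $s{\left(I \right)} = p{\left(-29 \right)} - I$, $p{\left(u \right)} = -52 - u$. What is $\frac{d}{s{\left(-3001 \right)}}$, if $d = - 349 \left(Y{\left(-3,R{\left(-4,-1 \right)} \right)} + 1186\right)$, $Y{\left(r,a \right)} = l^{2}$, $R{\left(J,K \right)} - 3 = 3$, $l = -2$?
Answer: $- \frac{207655}{1489} \approx -139.46$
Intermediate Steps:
$R{\left(J,K \right)} = 6$ ($R{\left(J,K \right)} = 3 + 3 = 6$)
$Y{\left(r,a \right)} = 4$ ($Y{\left(r,a \right)} = \left(-2\right)^{2} = 4$)
$s{\left(I \right)} = -23 - I$ ($s{\left(I \right)} = \left(-52 - -29\right) - I = \left(-52 + 29\right) - I = -23 - I$)
$d = -415310$ ($d = - 349 \left(4 + 1186\right) = \left(-349\right) 1190 = -415310$)
$\frac{d}{s{\left(-3001 \right)}} = - \frac{415310}{-23 - -3001} = - \frac{415310}{-23 + 3001} = - \frac{415310}{2978} = \left(-415310\right) \frac{1}{2978} = - \frac{207655}{1489}$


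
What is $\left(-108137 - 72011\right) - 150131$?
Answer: $-330279$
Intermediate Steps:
$\left(-108137 - 72011\right) - 150131 = -180148 - 150131 = -330279$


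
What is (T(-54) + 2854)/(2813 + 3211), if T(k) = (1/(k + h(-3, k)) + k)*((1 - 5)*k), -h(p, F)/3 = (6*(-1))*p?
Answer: -2203/1506 ≈ -1.4628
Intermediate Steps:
h(p, F) = 18*p (h(p, F) = -3*6*(-1)*p = -(-18)*p = 18*p)
T(k) = -4*k*(k + 1/(-54 + k)) (T(k) = (1/(k + 18*(-3)) + k)*((1 - 5)*k) = (1/(k - 54) + k)*(-4*k) = (1/(-54 + k) + k)*(-4*k) = (k + 1/(-54 + k))*(-4*k) = -4*k*(k + 1/(-54 + k)))
(T(-54) + 2854)/(2813 + 3211) = (4*(-54)*(-1 - 1*(-54)² + 54*(-54))/(-54 - 54) + 2854)/(2813 + 3211) = (4*(-54)*(-1 - 1*2916 - 2916)/(-108) + 2854)/6024 = (4*(-54)*(-1/108)*(-1 - 2916 - 2916) + 2854)*(1/6024) = (4*(-54)*(-1/108)*(-5833) + 2854)*(1/6024) = (-11666 + 2854)*(1/6024) = -8812*1/6024 = -2203/1506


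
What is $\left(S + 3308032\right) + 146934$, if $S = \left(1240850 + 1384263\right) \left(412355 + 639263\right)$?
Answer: $2760619537800$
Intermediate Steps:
$S = 2760616082834$ ($S = 2625113 \cdot 1051618 = 2760616082834$)
$\left(S + 3308032\right) + 146934 = \left(2760616082834 + 3308032\right) + 146934 = 2760619390866 + 146934 = 2760619537800$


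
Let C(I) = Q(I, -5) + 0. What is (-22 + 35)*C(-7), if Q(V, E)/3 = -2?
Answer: -78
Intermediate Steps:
Q(V, E) = -6 (Q(V, E) = 3*(-2) = -6)
C(I) = -6 (C(I) = -6 + 0 = -6)
(-22 + 35)*C(-7) = (-22 + 35)*(-6) = 13*(-6) = -78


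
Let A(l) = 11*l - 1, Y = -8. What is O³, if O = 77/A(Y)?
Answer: -456533/704969 ≈ -0.64759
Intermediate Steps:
A(l) = -1 + 11*l
O = -77/89 (O = 77/(-1 + 11*(-8)) = 77/(-1 - 88) = 77/(-89) = 77*(-1/89) = -77/89 ≈ -0.86517)
O³ = (-77/89)³ = -456533/704969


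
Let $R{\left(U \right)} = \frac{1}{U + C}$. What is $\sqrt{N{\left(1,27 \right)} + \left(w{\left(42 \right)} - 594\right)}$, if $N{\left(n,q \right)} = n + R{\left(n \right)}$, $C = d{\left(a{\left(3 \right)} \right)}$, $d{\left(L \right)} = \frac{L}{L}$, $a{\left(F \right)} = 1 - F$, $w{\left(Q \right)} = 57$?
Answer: $\frac{3 i \sqrt{238}}{2} \approx 23.141 i$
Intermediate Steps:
$d{\left(L \right)} = 1$
$C = 1$
$R{\left(U \right)} = \frac{1}{1 + U}$ ($R{\left(U \right)} = \frac{1}{U + 1} = \frac{1}{1 + U}$)
$N{\left(n,q \right)} = n + \frac{1}{1 + n}$
$\sqrt{N{\left(1,27 \right)} + \left(w{\left(42 \right)} - 594\right)} = \sqrt{\frac{1 + 1 \left(1 + 1\right)}{1 + 1} + \left(57 - 594\right)} = \sqrt{\frac{1 + 1 \cdot 2}{2} - 537} = \sqrt{\frac{1 + 2}{2} - 537} = \sqrt{\frac{1}{2} \cdot 3 - 537} = \sqrt{\frac{3}{2} - 537} = \sqrt{- \frac{1071}{2}} = \frac{3 i \sqrt{238}}{2}$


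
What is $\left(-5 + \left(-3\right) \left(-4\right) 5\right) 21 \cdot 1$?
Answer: $1155$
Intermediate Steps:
$\left(-5 + \left(-3\right) \left(-4\right) 5\right) 21 \cdot 1 = \left(-5 + 12 \cdot 5\right) 21 \cdot 1 = \left(-5 + 60\right) 21 \cdot 1 = 55 \cdot 21 \cdot 1 = 1155 \cdot 1 = 1155$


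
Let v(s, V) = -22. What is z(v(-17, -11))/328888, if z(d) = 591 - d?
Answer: 613/328888 ≈ 0.0018639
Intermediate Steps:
z(v(-17, -11))/328888 = (591 - 1*(-22))/328888 = (591 + 22)*(1/328888) = 613*(1/328888) = 613/328888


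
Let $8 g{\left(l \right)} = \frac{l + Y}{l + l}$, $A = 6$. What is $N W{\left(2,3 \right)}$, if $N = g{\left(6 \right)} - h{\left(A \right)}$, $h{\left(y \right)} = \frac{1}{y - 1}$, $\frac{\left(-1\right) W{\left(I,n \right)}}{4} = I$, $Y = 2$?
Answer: $\frac{14}{15} \approx 0.93333$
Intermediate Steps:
$W{\left(I,n \right)} = - 4 I$
$h{\left(y \right)} = \frac{1}{-1 + y}$
$g{\left(l \right)} = \frac{2 + l}{16 l}$ ($g{\left(l \right)} = \frac{\left(l + 2\right) \frac{1}{l + l}}{8} = \frac{\left(2 + l\right) \frac{1}{2 l}}{8} = \frac{\frac{1}{2} \frac{1}{l} \left(2 + l\right)}{8} = \frac{2 + l}{16 l}$)
$N = - \frac{7}{60}$ ($N = \frac{2 + 6}{16 \cdot 6} - \frac{1}{-1 + 6} = \frac{1}{16} \cdot \frac{1}{6} \cdot 8 - \frac{1}{5} = \frac{1}{12} - \frac{1}{5} = - \frac{7}{60} \approx -0.11667$)
$N W{\left(2,3 \right)} = - \frac{7 \left(\left(-4\right) 2\right)}{60} = \left(- \frac{7}{60}\right) \left(-8\right) = \frac{14}{15}$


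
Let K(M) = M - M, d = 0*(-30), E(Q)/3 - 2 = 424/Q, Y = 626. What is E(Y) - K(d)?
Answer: 2514/313 ≈ 8.0320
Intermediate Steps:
E(Q) = 6 + 1272/Q (E(Q) = 6 + 3*(424/Q) = 6 + 1272/Q)
d = 0
K(M) = 0
E(Y) - K(d) = (6 + 1272/626) - 1*0 = (6 + 1272*(1/626)) + 0 = (6 + 636/313) + 0 = 2514/313 + 0 = 2514/313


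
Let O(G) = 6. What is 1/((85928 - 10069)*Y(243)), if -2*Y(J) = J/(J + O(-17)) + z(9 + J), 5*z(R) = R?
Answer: -830/1617389739 ≈ -5.1317e-7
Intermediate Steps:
z(R) = R/5
Y(J) = -9/10 - J/10 - J/(2*(6 + J)) (Y(J) = -(J/(J + 6) + (9 + J)/5)/2 = -(J/(6 + J) + (9/5 + J/5))/2 = -(9/5 + J/5 + J/(6 + J))/2 = -9/10 - J/10 - J/(2*(6 + J)))
1/((85928 - 10069)*Y(243)) = 1/((85928 - 10069)*(((-54 - 1*243² - 20*243)/(10*(6 + 243))))) = 1/(75859*(((⅒)*(-54 - 1*59049 - 4860)/249))) = 1/(75859*(((⅒)*(1/249)*(-54 - 59049 - 4860)))) = 1/(75859*(((⅒)*(1/249)*(-63963)))) = 1/(75859*(-21321/830)) = (1/75859)*(-830/21321) = -830/1617389739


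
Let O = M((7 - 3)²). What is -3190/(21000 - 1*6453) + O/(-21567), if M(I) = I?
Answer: -1770038/8044491 ≈ -0.22003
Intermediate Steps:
O = 16 (O = (7 - 3)² = 4² = 16)
-3190/(21000 - 1*6453) + O/(-21567) = -3190/(21000 - 1*6453) + 16/(-21567) = -3190/(21000 - 6453) + 16*(-1/21567) = -3190/14547 - 16/21567 = -1770038/8044491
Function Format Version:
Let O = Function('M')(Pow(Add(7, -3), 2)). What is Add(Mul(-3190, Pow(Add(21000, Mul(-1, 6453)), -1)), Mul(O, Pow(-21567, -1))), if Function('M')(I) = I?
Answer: Rational(-1770038, 8044491) ≈ -0.22003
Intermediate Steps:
O = 16 (O = Pow(Add(7, -3), 2) = Pow(4, 2) = 16)
Add(Mul(-3190, Pow(Add(21000, Mul(-1, 6453)), -1)), Mul(O, Pow(-21567, -1))) = Add(Mul(-3190, Pow(Add(21000, Mul(-1, 6453)), -1)), Mul(16, Pow(-21567, -1))) = Add(Mul(-3190, Pow(Add(21000, -6453), -1)), Mul(16, Rational(-1, 21567))) = Add(Mul(-3190, Pow(14547, -1)), Rational(-16, 21567)) = Add(Mul(-3190, Rational(1, 14547)), Rational(-16, 21567)) = Add(Rational(-3190, 14547), Rational(-16, 21567)) = Rational(-1770038, 8044491)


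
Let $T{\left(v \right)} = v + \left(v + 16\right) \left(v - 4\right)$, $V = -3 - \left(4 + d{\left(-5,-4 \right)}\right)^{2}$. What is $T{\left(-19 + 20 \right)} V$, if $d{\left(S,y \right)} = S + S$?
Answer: $1950$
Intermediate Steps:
$d{\left(S,y \right)} = 2 S$
$V = -39$ ($V = -3 - \left(4 + 2 \left(-5\right)\right)^{2} = -3 - \left(4 - 10\right)^{2} = -3 - \left(-6\right)^{2} = -3 - 36 = -39$)
$T{\left(v \right)} = v + \left(-4 + v\right) \left(16 + v\right)$ ($T{\left(v \right)} = v + \left(16 + v\right) \left(-4 + v\right) = v + \left(-4 + v\right) \left(16 + v\right)$)
$T{\left(-19 + 20 \right)} V = \left(-64 + \left(-19 + 20\right)^{2} + 13 \left(-19 + 20\right)\right) \left(-39\right) = \left(-64 + 1^{2} + 13 \cdot 1\right) \left(-39\right) = \left(-64 + 1 + 13\right) \left(-39\right) = \left(-50\right) \left(-39\right) = 1950$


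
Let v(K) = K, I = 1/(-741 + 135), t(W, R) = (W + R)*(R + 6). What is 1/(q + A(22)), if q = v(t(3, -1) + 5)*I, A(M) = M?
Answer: 202/4439 ≈ 0.045506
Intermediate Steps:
t(W, R) = (6 + R)*(R + W) (t(W, R) = (R + W)*(6 + R) = (6 + R)*(R + W))
I = -1/606 (I = 1/(-606) = -1/606 ≈ -0.0016502)
q = -5/202 (q = (((-1)² + 6*(-1) + 6*3 - 1*3) + 5)*(-1/606) = ((1 - 6 + 18 - 3) + 5)*(-1/606) = (10 + 5)*(-1/606) = 15*(-1/606) = -5/202 ≈ -0.024752)
1/(q + A(22)) = 1/(-5/202 + 22) = 1/(4439/202) = 202/4439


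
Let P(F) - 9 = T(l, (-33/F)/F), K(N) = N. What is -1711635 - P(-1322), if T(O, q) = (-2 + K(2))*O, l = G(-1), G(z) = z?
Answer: -1711644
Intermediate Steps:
l = -1
T(O, q) = 0 (T(O, q) = (-2 + 2)*O = 0*O = 0)
P(F) = 9 (P(F) = 9 + 0 = 9)
-1711635 - P(-1322) = -1711635 - 1*9 = -1711635 - 9 = -1711644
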